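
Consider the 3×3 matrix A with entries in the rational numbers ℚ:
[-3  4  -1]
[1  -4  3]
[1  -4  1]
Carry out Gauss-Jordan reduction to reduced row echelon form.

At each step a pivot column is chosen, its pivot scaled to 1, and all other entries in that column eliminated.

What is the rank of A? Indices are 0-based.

step 1: normalize row 0 (÷-3) = (1, -4/3, 1/3)
  row 1: subtract 1×row0 = (0, -8/3, 8/3)
  row 2: subtract 1×row0 = (0, -8/3, 2/3)
step 2: normalize row 1 (÷-8/3) = (0, 1, -1)
  row 0: subtract -4/3×row1 = (1, 0, -1)
  row 2: subtract -8/3×row1 = (0, 0, -2)
step 3: normalize row 2 (÷-2) = (0, 0, 1)
  row 0: subtract -1×row2 = (1, 0, 0)
  row 1: subtract -1×row2 = (0, 1, 0)

rank = 3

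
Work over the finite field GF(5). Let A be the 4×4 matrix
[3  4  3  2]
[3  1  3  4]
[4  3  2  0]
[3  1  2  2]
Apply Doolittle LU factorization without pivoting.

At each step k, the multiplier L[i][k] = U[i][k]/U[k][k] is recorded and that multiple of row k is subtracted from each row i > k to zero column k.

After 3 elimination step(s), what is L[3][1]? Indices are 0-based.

[col 0] pivot 3
  R1 -= 1*R0 → (0, 2, 0, 2)  (L[1][0] := 1)
  R2 -= 3*R0 → (0, 1, 3, 4)  (L[2][0] := 3)
  R3 -= 1*R0 → (0, 2, 4, 0)  (L[3][0] := 1)
[col 1] pivot 2
  R2 -= 3*R1 → (0, 0, 3, 3)  (L[2][1] := 3)
  R3 -= 1*R1 → (0, 0, 4, 3)  (L[3][1] := 1)
[col 2] pivot 3
  R3 -= 3*R2 → (0, 0, 0, 4)  (L[3][2] := 3)

L[3][1] = 1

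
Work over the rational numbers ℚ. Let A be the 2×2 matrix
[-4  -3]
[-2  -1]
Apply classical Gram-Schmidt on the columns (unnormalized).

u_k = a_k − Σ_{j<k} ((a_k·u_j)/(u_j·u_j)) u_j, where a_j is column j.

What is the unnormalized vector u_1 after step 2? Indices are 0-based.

u_1 = (-1/5, 2/5)

Step 1: u_0 = a_0 = (-4, -2).
Step 2: u_1 = a_1 − (7/10)·u_0 = (-1/5, 2/5).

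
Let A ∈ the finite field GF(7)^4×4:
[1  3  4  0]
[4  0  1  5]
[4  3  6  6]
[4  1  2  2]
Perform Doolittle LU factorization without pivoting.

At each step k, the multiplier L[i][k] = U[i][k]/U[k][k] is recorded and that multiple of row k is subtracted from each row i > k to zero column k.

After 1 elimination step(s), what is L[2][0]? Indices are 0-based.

Step 1: pivot at (0,0) is 1.
  row1 ← row1 − (4)·row0  ⇒  L[1][0]=4, U row1=(0, 2, 6, 5)
  row2 ← row2 − (4)·row0  ⇒  L[2][0]=4, U row2=(0, 5, 4, 6)
  row3 ← row3 − (4)·row0  ⇒  L[3][0]=4, U row3=(0, 3, 0, 2)

L[2][0] = 4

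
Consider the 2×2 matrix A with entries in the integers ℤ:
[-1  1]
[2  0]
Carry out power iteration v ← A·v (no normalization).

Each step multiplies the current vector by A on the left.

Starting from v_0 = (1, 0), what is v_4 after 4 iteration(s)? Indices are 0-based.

v_4 = (11, -10)

v_0 = (1, 0).
v_1 = A·v_0 = (-1, 2).
v_2 = A·v_1 = (3, -2).
v_3 = A·v_2 = (-5, 6).
v_4 = A·v_3 = (11, -10).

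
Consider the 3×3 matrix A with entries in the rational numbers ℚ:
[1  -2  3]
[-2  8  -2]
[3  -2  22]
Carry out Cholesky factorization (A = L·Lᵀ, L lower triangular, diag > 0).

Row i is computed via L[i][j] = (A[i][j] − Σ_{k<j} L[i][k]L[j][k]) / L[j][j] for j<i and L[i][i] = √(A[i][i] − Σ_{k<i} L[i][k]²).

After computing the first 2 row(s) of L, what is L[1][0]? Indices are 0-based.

Step 1: L[0][0] = √(1) = 1.
  L[1][0] = (-2) / L[0][0] = -2.
Step 2: L[1][1] = √(4) = 2.

L[1][0] = -2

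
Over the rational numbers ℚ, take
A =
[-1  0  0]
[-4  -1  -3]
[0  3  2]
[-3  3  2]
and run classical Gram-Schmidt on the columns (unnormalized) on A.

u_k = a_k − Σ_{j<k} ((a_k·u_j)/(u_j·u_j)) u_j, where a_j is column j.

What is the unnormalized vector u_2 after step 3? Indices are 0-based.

u_2 = (27/67, -33/67, -46/67, 35/67)

Step 1: u_0 = a_0 = (-1, -4, 0, -3).
Step 2: u_1 = a_1 − (-5/26)·u_0 = (-5/26, -23/13, 3, 63/26).
Step 3: u_2 = a_2 − (3/13)·u_0 − (60/67)·u_1 = (27/67, -33/67, -46/67, 35/67).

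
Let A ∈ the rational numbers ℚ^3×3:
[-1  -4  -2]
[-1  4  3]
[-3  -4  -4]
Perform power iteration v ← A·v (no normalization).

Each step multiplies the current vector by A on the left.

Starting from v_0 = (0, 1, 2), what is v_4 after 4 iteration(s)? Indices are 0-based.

v_0 = (0, 1, 2).
v_1 = A·v_0 = (-8, 10, -12).
v_2 = A·v_1 = (-8, 12, 32).
v_3 = A·v_2 = (-104, 152, -152).
v_4 = A·v_3 = (-200, 256, 312).

v_4 = (-200, 256, 312)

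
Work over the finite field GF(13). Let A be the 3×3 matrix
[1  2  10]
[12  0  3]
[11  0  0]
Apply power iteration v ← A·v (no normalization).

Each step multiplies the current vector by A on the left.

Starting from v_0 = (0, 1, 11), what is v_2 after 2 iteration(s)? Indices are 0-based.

v_2 = (9, 5, 10)

v_0 = (0, 1, 11).
v_1 = A·v_0 = (8, 7, 0).
v_2 = A·v_1 = (9, 5, 10).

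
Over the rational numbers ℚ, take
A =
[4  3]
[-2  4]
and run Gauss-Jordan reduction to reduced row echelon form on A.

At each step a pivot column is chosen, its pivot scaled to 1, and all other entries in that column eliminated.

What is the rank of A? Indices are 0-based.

pivot(0,0)=4: scale R0 → (1, 3/4)
  clear (1,0): R1 −= (-2)R0 → (0, 11/2)
pivot(1,1)=11/2: scale R1 → (0, 1)
  clear (0,1): R0 −= (3/4)R1 → (1, 0)

rank = 2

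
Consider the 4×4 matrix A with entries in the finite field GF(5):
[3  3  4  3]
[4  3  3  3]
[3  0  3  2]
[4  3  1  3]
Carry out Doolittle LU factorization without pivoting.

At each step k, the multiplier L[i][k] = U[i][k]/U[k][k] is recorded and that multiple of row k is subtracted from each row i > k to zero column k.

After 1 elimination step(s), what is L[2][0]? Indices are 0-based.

Step 1: pivot at (0,0) is 3.
  row1 ← row1 − (3)·row0  ⇒  L[1][0]=3, U row1=(0, 4, 1, 4)
  row2 ← row2 − (1)·row0  ⇒  L[2][0]=1, U row2=(0, 2, 4, 4)
  row3 ← row3 − (3)·row0  ⇒  L[3][0]=3, U row3=(0, 4, 4, 4)

L[2][0] = 1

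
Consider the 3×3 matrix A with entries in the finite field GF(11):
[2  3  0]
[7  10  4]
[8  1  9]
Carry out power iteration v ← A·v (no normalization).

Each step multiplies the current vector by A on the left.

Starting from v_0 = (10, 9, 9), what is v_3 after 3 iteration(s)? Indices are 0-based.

v_0 = (10, 9, 9).
v_1 = A·v_0 = (3, 9, 5).
v_2 = A·v_1 = (0, 10, 1).
v_3 = A·v_2 = (8, 5, 8).

v_3 = (8, 5, 8)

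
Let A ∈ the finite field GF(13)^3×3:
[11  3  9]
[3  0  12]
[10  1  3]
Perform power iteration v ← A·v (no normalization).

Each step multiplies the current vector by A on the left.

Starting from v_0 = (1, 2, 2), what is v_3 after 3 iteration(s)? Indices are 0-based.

v_0 = (1, 2, 2).
v_1 = A·v_0 = (9, 1, 5).
v_2 = A·v_1 = (4, 9, 2).
v_3 = A·v_2 = (11, 10, 3).

v_3 = (11, 10, 3)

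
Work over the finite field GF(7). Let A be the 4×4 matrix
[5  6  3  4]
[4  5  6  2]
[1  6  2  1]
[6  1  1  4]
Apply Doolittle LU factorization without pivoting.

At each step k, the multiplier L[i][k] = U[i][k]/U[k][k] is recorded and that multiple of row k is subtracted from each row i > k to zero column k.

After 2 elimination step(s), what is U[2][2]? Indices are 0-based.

Step 1: pivot at (0,0) is 5.
  row1 ← row1 − (5)·row0  ⇒  L[1][0]=5, U row1=(0, 3, 5, 3)
  row2 ← row2 − (3)·row0  ⇒  L[2][0]=3, U row2=(0, 2, 0, 3)
  row3 ← row3 − (4)·row0  ⇒  L[3][0]=4, U row3=(0, 5, 3, 2)
Step 2: pivot at (1,1) is 3.
  row2 ← row2 − (3)·row1  ⇒  L[2][1]=3, U row2=(0, 0, 6, 1)
  row3 ← row3 − (4)·row1  ⇒  L[3][1]=4, U row3=(0, 0, 4, 4)

U[2][2] = 6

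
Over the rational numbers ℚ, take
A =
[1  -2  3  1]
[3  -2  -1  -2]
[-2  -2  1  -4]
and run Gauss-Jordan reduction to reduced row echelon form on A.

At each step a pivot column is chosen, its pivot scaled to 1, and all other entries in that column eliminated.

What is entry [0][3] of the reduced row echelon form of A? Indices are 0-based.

M[0][3] = 7/8

pivot(0,0)=1: scale R0 → (1, -2, 3, 1)
  clear (1,0): R1 −= (3)R0 → (0, 4, -10, -5)
  clear (2,0): R2 −= (-2)R0 → (0, -6, 7, -2)
pivot(1,1)=4: scale R1 → (0, 1, -5/2, -5/4)
  clear (0,1): R0 −= (-2)R1 → (1, 0, -2, -3/2)
  clear (2,1): R2 −= (-6)R1 → (0, 0, -8, -19/2)
pivot(2,2)=-8: scale R2 → (0, 0, 1, 19/16)
  clear (0,2): R0 −= (-2)R2 → (1, 0, 0, 7/8)
  clear (1,2): R1 −= (-5/2)R2 → (0, 1, 0, 55/32)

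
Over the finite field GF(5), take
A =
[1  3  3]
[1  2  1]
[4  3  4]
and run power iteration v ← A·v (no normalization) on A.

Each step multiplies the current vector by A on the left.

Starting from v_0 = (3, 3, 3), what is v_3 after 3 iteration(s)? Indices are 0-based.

v_3 = (1, 4, 1)

v_0 = (3, 3, 3).
v_1 = A·v_0 = (1, 2, 3).
v_2 = A·v_1 = (1, 3, 2).
v_3 = A·v_2 = (1, 4, 1).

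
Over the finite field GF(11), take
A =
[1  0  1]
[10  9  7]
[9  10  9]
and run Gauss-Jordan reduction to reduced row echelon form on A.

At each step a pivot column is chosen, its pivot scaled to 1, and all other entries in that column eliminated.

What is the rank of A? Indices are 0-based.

step 1: normalize row 0 (÷1) = (1, 0, 1)
  row 1: subtract 10×row0 = (0, 9, 8)
  row 2: subtract 9×row0 = (0, 10, 0)
step 2: normalize row 1 (÷9) = (0, 1, 7)
  row 2: subtract 10×row1 = (0, 0, 7)
step 3: normalize row 2 (÷7) = (0, 0, 1)
  row 0: subtract 1×row2 = (1, 0, 0)
  row 1: subtract 7×row2 = (0, 1, 0)

rank = 3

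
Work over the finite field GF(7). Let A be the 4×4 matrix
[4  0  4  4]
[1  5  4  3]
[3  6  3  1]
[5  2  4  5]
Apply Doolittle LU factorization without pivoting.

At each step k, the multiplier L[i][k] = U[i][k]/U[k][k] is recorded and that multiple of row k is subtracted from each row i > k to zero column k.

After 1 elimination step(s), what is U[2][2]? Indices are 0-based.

k=0: U[0][0]=4
  eliminate (1,0): mult=2, new row 1: (0, 5, 3, 2); set L[1][0]=2
  eliminate (2,0): mult=6, new row 2: (0, 6, 0, 5); set L[2][0]=6
  eliminate (3,0): mult=3, new row 3: (0, 2, 6, 0); set L[3][0]=3

U[2][2] = 0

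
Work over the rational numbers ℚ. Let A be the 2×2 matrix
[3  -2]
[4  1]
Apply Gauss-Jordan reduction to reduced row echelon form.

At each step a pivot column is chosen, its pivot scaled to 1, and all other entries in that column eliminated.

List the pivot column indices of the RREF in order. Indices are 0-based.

pivot columns: 0, 1

[1] R0 /= 3  ⇒  (1, -2/3)
     R1 -= 4·R0  ⇒  (0, 11/3)
[2] R1 /= 11/3  ⇒  (0, 1)
     R0 -= -2/3·R1  ⇒  (1, 0)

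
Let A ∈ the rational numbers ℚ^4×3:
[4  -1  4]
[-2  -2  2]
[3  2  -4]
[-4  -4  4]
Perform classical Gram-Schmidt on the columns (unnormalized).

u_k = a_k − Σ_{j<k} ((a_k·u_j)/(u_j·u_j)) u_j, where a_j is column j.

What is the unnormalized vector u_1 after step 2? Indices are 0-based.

Step 1: u_0 = a_0 = (4, -2, 3, -4).
Step 2: u_1 = a_1 − (22/45)·u_0 = (-133/45, -46/45, 8/15, -92/45).

u_1 = (-133/45, -46/45, 8/15, -92/45)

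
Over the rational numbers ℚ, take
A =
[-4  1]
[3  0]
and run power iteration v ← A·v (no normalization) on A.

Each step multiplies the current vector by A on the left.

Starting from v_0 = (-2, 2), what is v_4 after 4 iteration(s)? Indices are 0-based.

v_0 = (-2, 2).
v_1 = A·v_0 = (10, -6).
v_2 = A·v_1 = (-46, 30).
v_3 = A·v_2 = (214, -138).
v_4 = A·v_3 = (-994, 642).

v_4 = (-994, 642)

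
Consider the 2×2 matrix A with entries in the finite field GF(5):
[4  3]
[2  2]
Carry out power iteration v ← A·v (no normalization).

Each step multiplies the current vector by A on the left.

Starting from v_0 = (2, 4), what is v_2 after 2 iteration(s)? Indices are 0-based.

v_0 = (2, 4).
v_1 = A·v_0 = (0, 2).
v_2 = A·v_1 = (1, 4).

v_2 = (1, 4)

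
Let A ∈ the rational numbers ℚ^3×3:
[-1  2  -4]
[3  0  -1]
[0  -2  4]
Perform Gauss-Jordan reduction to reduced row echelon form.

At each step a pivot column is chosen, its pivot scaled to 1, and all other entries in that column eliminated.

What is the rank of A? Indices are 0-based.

rank = 3

pivot(0,0)=-1: scale R0 → (1, -2, 4)
  clear (1,0): R1 −= (3)R0 → (0, 6, -13)
pivot(1,1)=6: scale R1 → (0, 1, -13/6)
  clear (0,1): R0 −= (-2)R1 → (1, 0, -1/3)
  clear (2,1): R2 −= (-2)R1 → (0, 0, -1/3)
pivot(2,2)=-1/3: scale R2 → (0, 0, 1)
  clear (0,2): R0 −= (-1/3)R2 → (1, 0, 0)
  clear (1,2): R1 −= (-13/6)R2 → (0, 1, 0)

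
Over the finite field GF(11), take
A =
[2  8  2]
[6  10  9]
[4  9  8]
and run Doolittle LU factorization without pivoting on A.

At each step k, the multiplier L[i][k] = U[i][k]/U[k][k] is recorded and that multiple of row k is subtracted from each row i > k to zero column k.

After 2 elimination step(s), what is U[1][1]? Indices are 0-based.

[col 0] pivot 2
  R1 -= 3*R0 → (0, 8, 3)  (L[1][0] := 3)
  R2 -= 2*R0 → (0, 4, 4)  (L[2][0] := 2)
[col 1] pivot 8
  R2 -= 6*R1 → (0, 0, 8)  (L[2][1] := 6)

U[1][1] = 8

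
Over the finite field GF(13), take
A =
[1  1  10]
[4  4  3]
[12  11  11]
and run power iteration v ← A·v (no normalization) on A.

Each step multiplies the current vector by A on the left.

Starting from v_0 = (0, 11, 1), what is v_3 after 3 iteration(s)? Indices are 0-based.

v_3 = (8, 2, 10)

v_0 = (0, 11, 1).
v_1 = A·v_0 = (8, 8, 2).
v_2 = A·v_1 = (10, 5, 11).
v_3 = A·v_2 = (8, 2, 10).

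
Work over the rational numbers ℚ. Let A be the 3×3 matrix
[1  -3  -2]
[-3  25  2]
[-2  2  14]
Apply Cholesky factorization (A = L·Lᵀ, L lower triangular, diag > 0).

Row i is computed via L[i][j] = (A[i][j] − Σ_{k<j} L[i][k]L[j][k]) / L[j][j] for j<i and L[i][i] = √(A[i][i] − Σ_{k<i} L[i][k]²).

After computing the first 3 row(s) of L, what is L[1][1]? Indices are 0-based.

Step 1: L[0][0] = √(1) = 1.
  L[1][0] = (-3) / L[0][0] = -3.
Step 2: L[1][1] = √(16) = 4.
  L[2][0] = (-2) / L[0][0] = -2.
  L[2][1] = (-4) / L[1][1] = -1.
Step 3: L[2][2] = √(9) = 3.

L[1][1] = 4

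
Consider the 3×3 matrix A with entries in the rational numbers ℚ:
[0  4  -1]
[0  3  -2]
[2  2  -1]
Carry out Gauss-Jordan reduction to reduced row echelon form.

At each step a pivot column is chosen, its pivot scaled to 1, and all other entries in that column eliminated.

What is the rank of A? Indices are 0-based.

rank = 3

pivot(0,0): swap R0↔R2
pivot(0,0)=2: scale R0 → (1, 1, -1/2)
pivot(1,1)=3: scale R1 → (0, 1, -2/3)
  clear (0,1): R0 −= (1)R1 → (1, 0, 1/6)
  clear (2,1): R2 −= (4)R1 → (0, 0, 5/3)
pivot(2,2)=5/3: scale R2 → (0, 0, 1)
  clear (0,2): R0 −= (1/6)R2 → (1, 0, 0)
  clear (1,2): R1 −= (-2/3)R2 → (0, 1, 0)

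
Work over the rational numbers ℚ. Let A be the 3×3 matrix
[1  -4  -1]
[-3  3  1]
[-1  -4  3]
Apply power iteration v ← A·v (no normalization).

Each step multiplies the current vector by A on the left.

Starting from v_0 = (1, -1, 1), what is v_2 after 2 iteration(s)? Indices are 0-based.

v_2 = (18, -21, 34)

v_0 = (1, -1, 1).
v_1 = A·v_0 = (4, -5, 6).
v_2 = A·v_1 = (18, -21, 34).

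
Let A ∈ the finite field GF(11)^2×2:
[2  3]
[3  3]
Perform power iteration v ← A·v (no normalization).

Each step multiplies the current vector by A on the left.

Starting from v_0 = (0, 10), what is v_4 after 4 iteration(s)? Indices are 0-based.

v_0 = (0, 10).
v_1 = A·v_0 = (8, 8).
v_2 = A·v_1 = (7, 4).
v_3 = A·v_2 = (4, 0).
v_4 = A·v_3 = (8, 1).

v_4 = (8, 1)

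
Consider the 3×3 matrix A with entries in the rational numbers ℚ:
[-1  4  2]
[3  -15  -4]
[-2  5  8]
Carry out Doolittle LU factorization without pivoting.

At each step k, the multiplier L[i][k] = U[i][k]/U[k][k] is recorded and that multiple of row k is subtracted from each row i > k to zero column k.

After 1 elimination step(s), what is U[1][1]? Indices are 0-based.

k=0: U[0][0]=-1
  eliminate (1,0): mult=-3, new row 1: (0, -3, 2); set L[1][0]=-3
  eliminate (2,0): mult=2, new row 2: (0, -3, 4); set L[2][0]=2

U[1][1] = -3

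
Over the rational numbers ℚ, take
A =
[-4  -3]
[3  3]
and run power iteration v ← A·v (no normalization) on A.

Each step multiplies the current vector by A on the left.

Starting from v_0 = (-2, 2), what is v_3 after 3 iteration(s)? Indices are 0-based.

v_0 = (-2, 2).
v_1 = A·v_0 = (2, 0).
v_2 = A·v_1 = (-8, 6).
v_3 = A·v_2 = (14, -6).

v_3 = (14, -6)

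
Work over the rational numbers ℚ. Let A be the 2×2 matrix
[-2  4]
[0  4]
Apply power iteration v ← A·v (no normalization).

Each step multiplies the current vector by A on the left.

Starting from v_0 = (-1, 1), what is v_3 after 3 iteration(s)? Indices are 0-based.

v_0 = (-1, 1).
v_1 = A·v_0 = (6, 4).
v_2 = A·v_1 = (4, 16).
v_3 = A·v_2 = (56, 64).

v_3 = (56, 64)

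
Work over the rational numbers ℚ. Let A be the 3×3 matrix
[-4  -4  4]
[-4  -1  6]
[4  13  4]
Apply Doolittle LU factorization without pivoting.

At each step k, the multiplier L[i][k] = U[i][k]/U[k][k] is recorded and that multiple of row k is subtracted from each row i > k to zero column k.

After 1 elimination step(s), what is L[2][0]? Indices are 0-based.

L[2][0] = -1

[col 0] pivot -4
  R1 -= 1*R0 → (0, 3, 2)  (L[1][0] := 1)
  R2 -= -1*R0 → (0, 9, 8)  (L[2][0] := -1)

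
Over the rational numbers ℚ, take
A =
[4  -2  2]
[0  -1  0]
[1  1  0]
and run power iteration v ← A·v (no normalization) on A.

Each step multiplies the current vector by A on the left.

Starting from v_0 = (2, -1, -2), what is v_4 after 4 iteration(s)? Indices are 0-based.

v_4 = (492, -1, 113)

v_0 = (2, -1, -2).
v_1 = A·v_0 = (6, 1, 1).
v_2 = A·v_1 = (24, -1, 7).
v_3 = A·v_2 = (112, 1, 23).
v_4 = A·v_3 = (492, -1, 113).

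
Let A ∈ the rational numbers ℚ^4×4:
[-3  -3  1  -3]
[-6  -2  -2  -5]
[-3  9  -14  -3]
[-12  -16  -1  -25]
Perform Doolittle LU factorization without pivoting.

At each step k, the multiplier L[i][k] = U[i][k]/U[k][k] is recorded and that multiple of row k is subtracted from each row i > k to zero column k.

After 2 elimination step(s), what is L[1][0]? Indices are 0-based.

L[1][0] = 2

Step 1: pivot at (0,0) is -3.
  row1 ← row1 − (2)·row0  ⇒  L[1][0]=2, U row1=(0, 4, -4, 1)
  row2 ← row2 − (1)·row0  ⇒  L[2][0]=1, U row2=(0, 12, -15, 0)
  row3 ← row3 − (4)·row0  ⇒  L[3][0]=4, U row3=(0, -4, -5, -13)
Step 2: pivot at (1,1) is 4.
  row2 ← row2 − (3)·row1  ⇒  L[2][1]=3, U row2=(0, 0, -3, -3)
  row3 ← row3 − (-1)·row1  ⇒  L[3][1]=-1, U row3=(0, 0, -9, -12)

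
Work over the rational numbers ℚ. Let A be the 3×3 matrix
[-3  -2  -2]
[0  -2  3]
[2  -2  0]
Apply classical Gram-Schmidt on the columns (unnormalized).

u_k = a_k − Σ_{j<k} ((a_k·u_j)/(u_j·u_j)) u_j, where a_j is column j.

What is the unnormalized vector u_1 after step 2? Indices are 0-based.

u_1 = (-20/13, -2, -30/13)

Step 1: u_0 = a_0 = (-3, 0, 2).
Step 2: u_1 = a_1 − (2/13)·u_0 = (-20/13, -2, -30/13).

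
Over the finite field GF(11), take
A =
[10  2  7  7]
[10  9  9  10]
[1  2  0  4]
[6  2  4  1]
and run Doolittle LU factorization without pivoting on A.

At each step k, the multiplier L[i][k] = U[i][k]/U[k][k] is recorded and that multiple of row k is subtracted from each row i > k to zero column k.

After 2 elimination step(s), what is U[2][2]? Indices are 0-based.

k=0: U[0][0]=10
  eliminate (1,0): mult=1, new row 1: (0, 7, 2, 3); set L[1][0]=1
  eliminate (2,0): mult=10, new row 2: (0, 4, 7, 0); set L[2][0]=10
  eliminate (3,0): mult=5, new row 3: (0, 3, 2, 10); set L[3][0]=5
k=1: U[1][1]=7
  eliminate (2,1): mult=10, new row 2: (0, 0, 9, 3); set L[2][1]=10
  eliminate (3,1): mult=2, new row 3: (0, 0, 9, 4); set L[3][1]=2

U[2][2] = 9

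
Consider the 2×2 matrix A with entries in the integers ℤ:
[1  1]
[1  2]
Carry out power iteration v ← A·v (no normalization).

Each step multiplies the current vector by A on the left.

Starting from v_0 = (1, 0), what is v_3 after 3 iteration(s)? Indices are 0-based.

v_3 = (5, 8)

v_0 = (1, 0).
v_1 = A·v_0 = (1, 1).
v_2 = A·v_1 = (2, 3).
v_3 = A·v_2 = (5, 8).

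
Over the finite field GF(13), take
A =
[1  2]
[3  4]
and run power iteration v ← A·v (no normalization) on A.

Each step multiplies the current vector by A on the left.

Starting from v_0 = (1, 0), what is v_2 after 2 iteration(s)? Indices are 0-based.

v_2 = (7, 2)

v_0 = (1, 0).
v_1 = A·v_0 = (1, 3).
v_2 = A·v_1 = (7, 2).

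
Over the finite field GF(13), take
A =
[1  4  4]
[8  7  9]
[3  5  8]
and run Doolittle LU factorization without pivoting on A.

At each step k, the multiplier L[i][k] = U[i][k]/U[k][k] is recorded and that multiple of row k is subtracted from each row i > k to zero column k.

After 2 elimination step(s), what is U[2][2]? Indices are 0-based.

Step 1: pivot at (0,0) is 1.
  row1 ← row1 − (8)·row0  ⇒  L[1][0]=8, U row1=(0, 1, 3)
  row2 ← row2 − (3)·row0  ⇒  L[2][0]=3, U row2=(0, 6, 9)
Step 2: pivot at (1,1) is 1.
  row2 ← row2 − (6)·row1  ⇒  L[2][1]=6, U row2=(0, 0, 4)

U[2][2] = 4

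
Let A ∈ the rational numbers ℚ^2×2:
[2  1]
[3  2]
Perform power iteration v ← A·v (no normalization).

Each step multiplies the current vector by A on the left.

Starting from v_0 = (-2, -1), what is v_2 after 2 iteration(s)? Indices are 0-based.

v_2 = (-18, -31)

v_0 = (-2, -1).
v_1 = A·v_0 = (-5, -8).
v_2 = A·v_1 = (-18, -31).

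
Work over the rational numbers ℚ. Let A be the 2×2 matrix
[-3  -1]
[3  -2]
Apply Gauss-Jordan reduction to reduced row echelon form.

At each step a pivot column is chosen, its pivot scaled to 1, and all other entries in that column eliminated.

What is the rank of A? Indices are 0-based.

rank = 2

[1] R0 /= -3  ⇒  (1, 1/3)
     R1 -= 3·R0  ⇒  (0, -3)
[2] R1 /= -3  ⇒  (0, 1)
     R0 -= 1/3·R1  ⇒  (1, 0)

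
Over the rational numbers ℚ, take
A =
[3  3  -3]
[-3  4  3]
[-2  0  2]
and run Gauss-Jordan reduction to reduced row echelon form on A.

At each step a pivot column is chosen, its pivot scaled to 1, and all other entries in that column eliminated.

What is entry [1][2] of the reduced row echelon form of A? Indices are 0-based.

pivot(0,0)=3: scale R0 → (1, 1, -1)
  clear (1,0): R1 −= (-3)R0 → (0, 7, 0)
  clear (2,0): R2 −= (-2)R0 → (0, 2, 0)
pivot(1,1)=7: scale R1 → (0, 1, 0)
  clear (0,1): R0 −= (1)R1 → (1, 0, -1)
  clear (2,1): R2 −= (2)R1 → (0, 0, 0)
col 2: no nonzero at/below row 2; advance.

M[1][2] = 0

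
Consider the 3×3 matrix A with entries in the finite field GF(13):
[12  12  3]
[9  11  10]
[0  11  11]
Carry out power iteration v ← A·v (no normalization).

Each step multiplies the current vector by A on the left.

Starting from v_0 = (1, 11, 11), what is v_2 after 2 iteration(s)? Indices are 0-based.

v_2 = (10, 10, 11)

v_0 = (1, 11, 11).
v_1 = A·v_0 = (8, 6, 8).
v_2 = A·v_1 = (10, 10, 11).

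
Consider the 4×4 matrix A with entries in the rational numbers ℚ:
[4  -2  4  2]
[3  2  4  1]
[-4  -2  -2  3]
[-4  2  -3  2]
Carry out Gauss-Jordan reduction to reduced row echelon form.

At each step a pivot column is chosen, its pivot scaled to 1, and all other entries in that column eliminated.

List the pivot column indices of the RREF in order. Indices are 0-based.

[1] R0 /= 4  ⇒  (1, -1/2, 1, 1/2)
     R1 -= 3·R0  ⇒  (0, 7/2, 1, -1/2)
     R2 -= -4·R0  ⇒  (0, -4, 2, 5)
     R3 -= -4·R0  ⇒  (0, 0, 1, 4)
[2] R1 /= 7/2  ⇒  (0, 1, 2/7, -1/7)
     R0 -= -1/2·R1  ⇒  (1, 0, 8/7, 3/7)
     R2 -= -4·R1  ⇒  (0, 0, 22/7, 31/7)
[3] R2 /= 22/7  ⇒  (0, 0, 1, 31/22)
     R0 -= 8/7·R2  ⇒  (1, 0, 0, -13/11)
     R1 -= 2/7·R2  ⇒  (0, 1, 0, -6/11)
     R3 -= 1·R2  ⇒  (0, 0, 0, 57/22)
[4] R3 /= 57/22  ⇒  (0, 0, 0, 1)
     R0 -= -13/11·R3  ⇒  (1, 0, 0, 0)
     R1 -= -6/11·R3  ⇒  (0, 1, 0, 0)
     R2 -= 31/22·R3  ⇒  (0, 0, 1, 0)

pivot columns: 0, 1, 2, 3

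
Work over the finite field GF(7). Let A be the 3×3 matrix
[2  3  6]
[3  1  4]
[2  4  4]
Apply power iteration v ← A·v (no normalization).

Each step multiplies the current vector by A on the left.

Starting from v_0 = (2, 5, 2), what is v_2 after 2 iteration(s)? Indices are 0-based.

v_0 = (2, 5, 2).
v_1 = A·v_0 = (3, 5, 4).
v_2 = A·v_1 = (3, 2, 0).

v_2 = (3, 2, 0)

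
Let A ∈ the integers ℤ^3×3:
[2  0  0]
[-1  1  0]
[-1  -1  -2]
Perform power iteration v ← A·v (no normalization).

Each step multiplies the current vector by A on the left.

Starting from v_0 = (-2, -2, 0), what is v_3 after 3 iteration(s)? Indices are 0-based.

v_3 = (-16, 12, 12)

v_0 = (-2, -2, 0).
v_1 = A·v_0 = (-4, 0, 4).
v_2 = A·v_1 = (-8, 4, -4).
v_3 = A·v_2 = (-16, 12, 12).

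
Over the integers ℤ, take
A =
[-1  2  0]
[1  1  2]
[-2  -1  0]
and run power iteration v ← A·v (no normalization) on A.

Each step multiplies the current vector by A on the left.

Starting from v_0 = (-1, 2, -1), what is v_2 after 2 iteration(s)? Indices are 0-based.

v_2 = (-7, 4, -9)

v_0 = (-1, 2, -1).
v_1 = A·v_0 = (5, -1, 0).
v_2 = A·v_1 = (-7, 4, -9).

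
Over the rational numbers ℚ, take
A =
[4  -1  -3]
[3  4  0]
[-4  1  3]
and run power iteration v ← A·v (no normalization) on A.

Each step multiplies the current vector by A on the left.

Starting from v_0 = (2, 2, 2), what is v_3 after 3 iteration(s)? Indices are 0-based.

v_0 = (2, 2, 2).
v_1 = A·v_0 = (0, 14, 0).
v_2 = A·v_1 = (-14, 56, 14).
v_3 = A·v_2 = (-154, 182, 154).

v_3 = (-154, 182, 154)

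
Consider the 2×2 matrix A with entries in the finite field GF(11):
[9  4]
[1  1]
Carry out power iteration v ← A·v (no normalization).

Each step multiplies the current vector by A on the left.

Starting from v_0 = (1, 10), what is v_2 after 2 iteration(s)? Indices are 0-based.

v_2 = (1, 5)

v_0 = (1, 10).
v_1 = A·v_0 = (5, 0).
v_2 = A·v_1 = (1, 5).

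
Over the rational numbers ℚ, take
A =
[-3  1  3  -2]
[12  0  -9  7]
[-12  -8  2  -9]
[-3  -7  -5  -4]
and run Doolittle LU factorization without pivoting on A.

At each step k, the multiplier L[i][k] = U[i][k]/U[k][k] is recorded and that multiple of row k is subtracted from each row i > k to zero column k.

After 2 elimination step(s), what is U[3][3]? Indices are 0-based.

U[3][3] = -4

Step 1: pivot at (0,0) is -3.
  row1 ← row1 − (-4)·row0  ⇒  L[1][0]=-4, U row1=(0, 4, 3, -1)
  row2 ← row2 − (4)·row0  ⇒  L[2][0]=4, U row2=(0, -12, -10, -1)
  row3 ← row3 − (1)·row0  ⇒  L[3][0]=1, U row3=(0, -8, -8, -2)
Step 2: pivot at (1,1) is 4.
  row2 ← row2 − (-3)·row1  ⇒  L[2][1]=-3, U row2=(0, 0, -1, -4)
  row3 ← row3 − (-2)·row1  ⇒  L[3][1]=-2, U row3=(0, 0, -2, -4)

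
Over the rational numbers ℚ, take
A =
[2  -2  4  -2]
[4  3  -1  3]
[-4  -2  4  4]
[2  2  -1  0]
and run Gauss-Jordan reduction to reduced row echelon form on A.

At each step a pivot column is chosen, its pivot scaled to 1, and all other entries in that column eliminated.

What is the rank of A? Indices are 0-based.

step 1: normalize row 0 (÷2) = (1, -1, 2, -1)
  row 1: subtract 4×row0 = (0, 7, -9, 7)
  row 2: subtract -4×row0 = (0, -6, 12, 0)
  row 3: subtract 2×row0 = (0, 4, -5, 2)
step 2: normalize row 1 (÷7) = (0, 1, -9/7, 1)
  row 0: subtract -1×row1 = (1, 0, 5/7, 0)
  row 2: subtract -6×row1 = (0, 0, 30/7, 6)
  row 3: subtract 4×row1 = (0, 0, 1/7, -2)
step 3: normalize row 2 (÷30/7) = (0, 0, 1, 7/5)
  row 0: subtract 5/7×row2 = (1, 0, 0, -1)
  row 1: subtract -9/7×row2 = (0, 1, 0, 14/5)
  row 3: subtract 1/7×row2 = (0, 0, 0, -11/5)
step 4: normalize row 3 (÷-11/5) = (0, 0, 0, 1)
  row 0: subtract -1×row3 = (1, 0, 0, 0)
  row 1: subtract 14/5×row3 = (0, 1, 0, 0)
  row 2: subtract 7/5×row3 = (0, 0, 1, 0)

rank = 4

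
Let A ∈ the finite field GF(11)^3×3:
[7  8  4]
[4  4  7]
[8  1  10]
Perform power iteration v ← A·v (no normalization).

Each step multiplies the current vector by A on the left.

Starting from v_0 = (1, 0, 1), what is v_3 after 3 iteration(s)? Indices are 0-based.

v_3 = (10, 6, 5)

v_0 = (1, 0, 1).
v_1 = A·v_0 = (0, 0, 7).
v_2 = A·v_1 = (6, 5, 4).
v_3 = A·v_2 = (10, 6, 5).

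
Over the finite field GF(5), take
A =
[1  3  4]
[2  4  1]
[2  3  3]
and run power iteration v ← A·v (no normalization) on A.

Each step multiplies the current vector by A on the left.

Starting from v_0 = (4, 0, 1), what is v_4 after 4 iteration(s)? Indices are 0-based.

v_0 = (4, 0, 1).
v_1 = A·v_0 = (3, 4, 1).
v_2 = A·v_1 = (4, 3, 1).
v_3 = A·v_2 = (2, 1, 0).
v_4 = A·v_3 = (0, 3, 2).

v_4 = (0, 3, 2)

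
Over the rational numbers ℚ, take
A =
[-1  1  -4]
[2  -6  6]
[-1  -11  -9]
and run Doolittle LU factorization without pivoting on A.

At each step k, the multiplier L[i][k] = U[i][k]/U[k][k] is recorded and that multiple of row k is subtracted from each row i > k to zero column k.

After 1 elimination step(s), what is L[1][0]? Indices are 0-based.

L[1][0] = -2

[col 0] pivot -1
  R1 -= -2*R0 → (0, -4, -2)  (L[1][0] := -2)
  R2 -= 1*R0 → (0, -12, -5)  (L[2][0] := 1)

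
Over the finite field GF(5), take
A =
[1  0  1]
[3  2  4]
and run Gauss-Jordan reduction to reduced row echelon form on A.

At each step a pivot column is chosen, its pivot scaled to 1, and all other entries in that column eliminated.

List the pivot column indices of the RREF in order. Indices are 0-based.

pivot columns: 0, 1

[1] R0 /= 1  ⇒  (1, 0, 1)
     R1 -= 3·R0  ⇒  (0, 2, 1)
[2] R1 /= 2  ⇒  (0, 1, 3)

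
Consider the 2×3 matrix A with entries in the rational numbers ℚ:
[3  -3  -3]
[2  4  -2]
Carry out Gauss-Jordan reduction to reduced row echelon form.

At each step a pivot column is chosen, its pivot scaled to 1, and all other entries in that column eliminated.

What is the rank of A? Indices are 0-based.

rank = 2

step 1: normalize row 0 (÷3) = (1, -1, -1)
  row 1: subtract 2×row0 = (0, 6, 0)
step 2: normalize row 1 (÷6) = (0, 1, 0)
  row 0: subtract -1×row1 = (1, 0, -1)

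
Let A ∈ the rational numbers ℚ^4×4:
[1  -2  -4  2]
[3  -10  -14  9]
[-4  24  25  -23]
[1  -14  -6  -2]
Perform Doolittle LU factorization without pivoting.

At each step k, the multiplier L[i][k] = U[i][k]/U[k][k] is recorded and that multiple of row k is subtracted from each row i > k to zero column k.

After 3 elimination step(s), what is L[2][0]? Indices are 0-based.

Step 1: pivot at (0,0) is 1.
  row1 ← row1 − (3)·row0  ⇒  L[1][0]=3, U row1=(0, -4, -2, 3)
  row2 ← row2 − (-4)·row0  ⇒  L[2][0]=-4, U row2=(0, 16, 9, -15)
  row3 ← row3 − (1)·row0  ⇒  L[3][0]=1, U row3=(0, -12, -2, -4)
Step 2: pivot at (1,1) is -4.
  row2 ← row2 − (-4)·row1  ⇒  L[2][1]=-4, U row2=(0, 0, 1, -3)
  row3 ← row3 − (3)·row1  ⇒  L[3][1]=3, U row3=(0, 0, 4, -13)
Step 3: pivot at (2,2) is 1.
  row3 ← row3 − (4)·row2  ⇒  L[3][2]=4, U row3=(0, 0, 0, -1)

L[2][0] = -4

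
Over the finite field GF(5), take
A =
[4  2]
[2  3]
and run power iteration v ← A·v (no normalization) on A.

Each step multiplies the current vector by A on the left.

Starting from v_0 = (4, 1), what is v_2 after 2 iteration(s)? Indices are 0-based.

v_0 = (4, 1).
v_1 = A·v_0 = (3, 1).
v_2 = A·v_1 = (4, 4).

v_2 = (4, 4)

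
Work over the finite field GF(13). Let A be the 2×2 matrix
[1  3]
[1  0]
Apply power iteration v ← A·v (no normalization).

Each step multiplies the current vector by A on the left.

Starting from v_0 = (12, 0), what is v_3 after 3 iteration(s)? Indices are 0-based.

v_3 = (6, 9)

v_0 = (12, 0).
v_1 = A·v_0 = (12, 12).
v_2 = A·v_1 = (9, 12).
v_3 = A·v_2 = (6, 9).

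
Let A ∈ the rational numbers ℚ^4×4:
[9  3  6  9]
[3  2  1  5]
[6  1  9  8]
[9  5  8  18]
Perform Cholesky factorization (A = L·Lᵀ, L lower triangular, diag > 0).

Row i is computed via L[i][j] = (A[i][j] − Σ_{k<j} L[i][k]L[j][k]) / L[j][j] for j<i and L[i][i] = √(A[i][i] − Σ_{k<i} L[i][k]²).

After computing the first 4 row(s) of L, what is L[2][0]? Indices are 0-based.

L[2][0] = 2

Step 1: L[0][0] = √(9) = 3.
  L[1][0] = (3) / L[0][0] = 1.
Step 2: L[1][1] = √(1) = 1.
  L[2][0] = (6) / L[0][0] = 2.
  L[2][1] = (-1) / L[1][1] = -1.
Step 3: L[2][2] = √(4) = 2.
  L[3][0] = (9) / L[0][0] = 3.
  L[3][1] = (2) / L[1][1] = 2.
  L[3][2] = (4) / L[2][2] = 2.
Step 4: L[3][3] = √(1) = 1.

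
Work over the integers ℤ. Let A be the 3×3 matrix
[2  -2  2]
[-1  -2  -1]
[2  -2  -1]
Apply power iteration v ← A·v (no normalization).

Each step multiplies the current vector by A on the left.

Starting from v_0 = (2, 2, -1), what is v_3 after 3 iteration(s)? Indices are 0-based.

v_3 = (4, -35, -11)

v_0 = (2, 2, -1).
v_1 = A·v_0 = (-2, -5, 1).
v_2 = A·v_1 = (8, 11, 5).
v_3 = A·v_2 = (4, -35, -11).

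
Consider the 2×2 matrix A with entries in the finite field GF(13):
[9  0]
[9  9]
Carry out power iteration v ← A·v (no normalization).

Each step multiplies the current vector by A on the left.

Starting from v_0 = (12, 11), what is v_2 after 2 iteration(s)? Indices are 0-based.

v_2 = (10, 1)

v_0 = (12, 11).
v_1 = A·v_0 = (4, 12).
v_2 = A·v_1 = (10, 1).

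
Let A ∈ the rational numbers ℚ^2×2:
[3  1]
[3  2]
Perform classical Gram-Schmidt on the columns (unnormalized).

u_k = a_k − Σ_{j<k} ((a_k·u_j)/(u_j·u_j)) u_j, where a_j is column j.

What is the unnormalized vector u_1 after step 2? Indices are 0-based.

Step 1: u_0 = a_0 = (3, 3).
Step 2: u_1 = a_1 − (1/2)·u_0 = (-1/2, 1/2).

u_1 = (-1/2, 1/2)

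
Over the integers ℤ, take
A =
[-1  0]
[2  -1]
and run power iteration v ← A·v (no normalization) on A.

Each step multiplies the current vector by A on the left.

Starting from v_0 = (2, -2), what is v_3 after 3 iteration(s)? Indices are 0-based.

v_0 = (2, -2).
v_1 = A·v_0 = (-2, 6).
v_2 = A·v_1 = (2, -10).
v_3 = A·v_2 = (-2, 14).

v_3 = (-2, 14)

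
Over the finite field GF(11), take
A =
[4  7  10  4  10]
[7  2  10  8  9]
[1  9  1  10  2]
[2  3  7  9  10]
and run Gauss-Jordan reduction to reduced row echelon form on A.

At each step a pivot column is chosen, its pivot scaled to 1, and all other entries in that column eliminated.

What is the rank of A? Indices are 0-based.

[1] R0 /= 4  ⇒  (1, 10, 8, 1, 8)
     R1 -= 7·R0  ⇒  (0, 9, 9, 1, 8)
     R2 -= 1·R0  ⇒  (0, 10, 4, 9, 5)
     R3 -= 2·R0  ⇒  (0, 5, 2, 7, 5)
[2] R1 /= 9  ⇒  (0, 1, 1, 5, 7)
     R0 -= 10·R1  ⇒  (1, 0, 9, 6, 4)
     R2 -= 10·R1  ⇒  (0, 0, 5, 3, 1)
     R3 -= 5·R1  ⇒  (0, 0, 8, 4, 3)
[3] R2 /= 5  ⇒  (0, 0, 1, 5, 9)
     R0 -= 9·R2  ⇒  (1, 0, 0, 5, 0)
     R1 -= 1·R2  ⇒  (0, 1, 0, 0, 9)
     R3 -= 8·R2  ⇒  (0, 0, 0, 8, 8)
[4] R3 /= 8  ⇒  (0, 0, 0, 1, 1)
     R0 -= 5·R3  ⇒  (1, 0, 0, 0, 6)
     R2 -= 5·R3  ⇒  (0, 0, 1, 0, 4)

rank = 4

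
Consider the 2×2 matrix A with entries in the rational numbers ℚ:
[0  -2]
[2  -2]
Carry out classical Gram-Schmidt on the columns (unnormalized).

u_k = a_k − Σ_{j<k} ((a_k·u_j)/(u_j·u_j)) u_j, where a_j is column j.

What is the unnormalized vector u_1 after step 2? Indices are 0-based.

Step 1: u_0 = a_0 = (0, 2).
Step 2: u_1 = a_1 − (-1)·u_0 = (-2, 0).

u_1 = (-2, 0)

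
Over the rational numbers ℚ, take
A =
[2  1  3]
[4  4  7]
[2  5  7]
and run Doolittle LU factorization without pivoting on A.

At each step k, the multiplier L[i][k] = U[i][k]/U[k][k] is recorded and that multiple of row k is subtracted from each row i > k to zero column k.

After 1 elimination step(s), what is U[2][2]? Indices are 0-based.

Step 1: pivot at (0,0) is 2.
  row1 ← row1 − (2)·row0  ⇒  L[1][0]=2, U row1=(0, 2, 1)
  row2 ← row2 − (1)·row0  ⇒  L[2][0]=1, U row2=(0, 4, 4)

U[2][2] = 4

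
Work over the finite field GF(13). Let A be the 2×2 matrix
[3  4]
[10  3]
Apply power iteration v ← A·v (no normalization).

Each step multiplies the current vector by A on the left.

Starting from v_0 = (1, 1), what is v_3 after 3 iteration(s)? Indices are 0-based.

v_0 = (1, 1).
v_1 = A·v_0 = (7, 0).
v_2 = A·v_1 = (8, 5).
v_3 = A·v_2 = (5, 4).

v_3 = (5, 4)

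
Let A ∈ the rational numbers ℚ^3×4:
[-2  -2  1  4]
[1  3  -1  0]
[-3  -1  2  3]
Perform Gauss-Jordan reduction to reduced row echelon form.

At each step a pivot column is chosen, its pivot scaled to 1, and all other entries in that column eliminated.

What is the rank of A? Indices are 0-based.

pivot(0,0)=-2: scale R0 → (1, 1, -1/2, -2)
  clear (1,0): R1 −= (1)R0 → (0, 2, -1/2, 2)
  clear (2,0): R2 −= (-3)R0 → (0, 2, 1/2, -3)
pivot(1,1)=2: scale R1 → (0, 1, -1/4, 1)
  clear (0,1): R0 −= (1)R1 → (1, 0, -1/4, -3)
  clear (2,1): R2 −= (2)R1 → (0, 0, 1, -5)
pivot(2,2)=1: scale R2 → (0, 0, 1, -5)
  clear (0,2): R0 −= (-1/4)R2 → (1, 0, 0, -17/4)
  clear (1,2): R1 −= (-1/4)R2 → (0, 1, 0, -1/4)

rank = 3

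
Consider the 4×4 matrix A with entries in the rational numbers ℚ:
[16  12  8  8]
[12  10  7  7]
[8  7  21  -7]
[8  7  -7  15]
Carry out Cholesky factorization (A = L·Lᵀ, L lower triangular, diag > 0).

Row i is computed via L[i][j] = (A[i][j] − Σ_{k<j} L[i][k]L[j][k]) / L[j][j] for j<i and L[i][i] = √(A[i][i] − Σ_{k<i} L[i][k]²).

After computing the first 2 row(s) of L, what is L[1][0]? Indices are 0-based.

Step 1: L[0][0] = √(16) = 4.
  L[1][0] = (12) / L[0][0] = 3.
Step 2: L[1][1] = √(1) = 1.

L[1][0] = 3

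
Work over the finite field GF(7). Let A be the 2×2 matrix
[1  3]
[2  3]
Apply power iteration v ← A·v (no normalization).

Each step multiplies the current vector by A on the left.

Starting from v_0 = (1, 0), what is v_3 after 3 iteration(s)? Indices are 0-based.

v_0 = (1, 0).
v_1 = A·v_0 = (1, 2).
v_2 = A·v_1 = (0, 1).
v_3 = A·v_2 = (3, 3).

v_3 = (3, 3)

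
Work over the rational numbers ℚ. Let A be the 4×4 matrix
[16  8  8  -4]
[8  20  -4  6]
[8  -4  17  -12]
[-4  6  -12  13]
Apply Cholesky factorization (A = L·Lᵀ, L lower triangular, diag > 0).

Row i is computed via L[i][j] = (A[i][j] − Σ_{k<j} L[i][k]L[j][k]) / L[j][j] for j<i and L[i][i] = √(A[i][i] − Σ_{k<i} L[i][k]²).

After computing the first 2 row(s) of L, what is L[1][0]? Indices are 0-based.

L[1][0] = 2

Step 1: L[0][0] = √(16) = 4.
  L[1][0] = (8) / L[0][0] = 2.
Step 2: L[1][1] = √(16) = 4.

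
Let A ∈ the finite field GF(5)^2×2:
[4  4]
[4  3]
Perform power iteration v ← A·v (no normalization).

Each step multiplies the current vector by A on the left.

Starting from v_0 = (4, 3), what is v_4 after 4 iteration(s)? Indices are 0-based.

v_0 = (4, 3).
v_1 = A·v_0 = (3, 0).
v_2 = A·v_1 = (2, 2).
v_3 = A·v_2 = (1, 4).
v_4 = A·v_3 = (0, 1).

v_4 = (0, 1)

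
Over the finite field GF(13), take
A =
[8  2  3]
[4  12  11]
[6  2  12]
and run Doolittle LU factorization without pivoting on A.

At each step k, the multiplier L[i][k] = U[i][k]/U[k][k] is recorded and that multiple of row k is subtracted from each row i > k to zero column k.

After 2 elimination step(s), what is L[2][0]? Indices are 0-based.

k=0: U[0][0]=8
  eliminate (1,0): mult=7, new row 1: (0, 11, 3); set L[1][0]=7
  eliminate (2,0): mult=4, new row 2: (0, 7, 0); set L[2][0]=4
k=1: U[1][1]=11
  eliminate (2,1): mult=3, new row 2: (0, 0, 4); set L[2][1]=3

L[2][0] = 4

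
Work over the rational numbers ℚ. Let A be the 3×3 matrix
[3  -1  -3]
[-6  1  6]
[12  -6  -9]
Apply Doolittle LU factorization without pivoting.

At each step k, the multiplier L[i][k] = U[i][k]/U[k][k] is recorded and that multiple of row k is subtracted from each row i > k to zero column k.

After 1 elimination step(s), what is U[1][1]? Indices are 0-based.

U[1][1] = -1

[col 0] pivot 3
  R1 -= -2*R0 → (0, -1, 0)  (L[1][0] := -2)
  R2 -= 4*R0 → (0, -2, 3)  (L[2][0] := 4)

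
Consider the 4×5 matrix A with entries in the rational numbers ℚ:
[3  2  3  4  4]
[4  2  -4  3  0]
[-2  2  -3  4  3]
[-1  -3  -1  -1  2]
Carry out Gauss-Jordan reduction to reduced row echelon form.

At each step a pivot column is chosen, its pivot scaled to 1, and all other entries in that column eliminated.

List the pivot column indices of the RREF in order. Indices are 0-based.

pivot columns: 0, 1, 2, 3

step 1: normalize row 0 (÷3) = (1, 2/3, 1, 4/3, 4/3)
  row 1: subtract 4×row0 = (0, -2/3, -8, -7/3, -16/3)
  row 2: subtract -2×row0 = (0, 10/3, -1, 20/3, 17/3)
  row 3: subtract -1×row0 = (0, -7/3, 0, 1/3, 10/3)
step 2: normalize row 1 (÷-2/3) = (0, 1, 12, 7/2, 8)
  row 0: subtract 2/3×row1 = (1, 0, -7, -1, -4)
  row 2: subtract 10/3×row1 = (0, 0, -41, -5, -21)
  row 3: subtract -7/3×row1 = (0, 0, 28, 17/2, 22)
step 3: normalize row 2 (÷-41) = (0, 0, 1, 5/41, 21/41)
  row 0: subtract -7×row2 = (1, 0, 0, -6/41, -17/41)
  row 1: subtract 12×row2 = (0, 1, 0, 167/82, 76/41)
  row 3: subtract 28×row2 = (0, 0, 0, 417/82, 314/41)
step 4: normalize row 3 (÷417/82) = (0, 0, 0, 1, 628/417)
  row 0: subtract -6/41×row3 = (1, 0, 0, 0, -27/139)
  row 1: subtract 167/82×row3 = (0, 1, 0, 0, -506/417)
  row 2: subtract 5/41×row3 = (0, 0, 1, 0, 137/417)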